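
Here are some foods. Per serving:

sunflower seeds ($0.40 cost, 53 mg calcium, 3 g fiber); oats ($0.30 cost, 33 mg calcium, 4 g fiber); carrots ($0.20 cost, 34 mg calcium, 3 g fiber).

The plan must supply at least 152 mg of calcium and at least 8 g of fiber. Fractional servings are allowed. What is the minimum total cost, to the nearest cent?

$0.89

Check every corner: each single food scaled to meet both minima, and each pair solved so both constraints bind.
sunflower seeds only: max(152/53, 8/3) = 2.868 servings → $1.15.
oats only: max(152/33, 8/4) = 4.606 servings → $1.38.
carrots only: max(152/34, 8/3) = 4.471 servings → $0.89.
sunflower seeds + oats: the both-tight solution has a negative serving — not a feasible corner.
sunflower seeds + carrots: intersection lies outside the first quadrant.
oats + carrots with both targets exact would need a negative amount; discard.
Cheapest feasible corner: $0.89.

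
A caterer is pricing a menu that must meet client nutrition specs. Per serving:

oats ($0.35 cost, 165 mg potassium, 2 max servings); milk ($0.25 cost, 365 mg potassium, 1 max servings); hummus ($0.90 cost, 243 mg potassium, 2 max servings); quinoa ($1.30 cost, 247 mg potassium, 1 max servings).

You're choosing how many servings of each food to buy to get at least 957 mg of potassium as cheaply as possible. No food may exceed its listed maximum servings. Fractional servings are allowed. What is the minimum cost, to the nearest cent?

Cost per mg of potassium: milk $0.0007, oats $0.0021, hummus $0.0037, quinoa $0.0053.
Take 1 serving of milk: +365.0 mg potassium for $0.25 (total $0.25, still need 592.0 mg).
Take 2 servings of oats: +330.0 mg potassium for $0.70 (total $0.95, still need 262.0 mg).
Take 1.078 servings of hummus: +262.0 mg potassium for $0.97 (total $1.92, still need 0.0 mg).
Filling from the cheapest source first is optimal under one linear minimum: $1.92.

$1.92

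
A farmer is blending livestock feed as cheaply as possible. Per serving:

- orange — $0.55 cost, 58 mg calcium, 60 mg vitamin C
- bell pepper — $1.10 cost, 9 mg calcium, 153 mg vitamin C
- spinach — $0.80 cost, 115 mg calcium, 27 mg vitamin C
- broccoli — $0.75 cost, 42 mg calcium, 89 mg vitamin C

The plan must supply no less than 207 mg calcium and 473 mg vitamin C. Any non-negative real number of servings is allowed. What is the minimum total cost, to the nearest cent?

Check every corner: each single food scaled to meet both minima, and each pair solved so both constraints bind.
orange only: max(207/58, 473/60) = 7.883 servings → $4.34.
bell pepper only: max(207/9, 473/153) = 23 servings → $25.30.
spinach only: max(207/115, 473/27) = 17.52 servings → $14.01.
broccoli only: max(207/42, 473/89) = 5.315 servings → $3.99.
orange + bell pepper with both tight: 3.289 servings and 1.802 servings → $3.79.
orange + spinach: intersection lies outside the first quadrant.
orange + broccoli with both targets exact would need a negative amount; discard.
bell pepper + spinach with both tight: 2.813 servings and 1.58 servings → $4.36.
bell pepper + broccoli with both tight: 0.2565 servings and 4.874 servings → $3.94.
spinach + broccoli: intersection lies outside the first quadrant.
The minimum over all feasible corners is $3.79.

$3.79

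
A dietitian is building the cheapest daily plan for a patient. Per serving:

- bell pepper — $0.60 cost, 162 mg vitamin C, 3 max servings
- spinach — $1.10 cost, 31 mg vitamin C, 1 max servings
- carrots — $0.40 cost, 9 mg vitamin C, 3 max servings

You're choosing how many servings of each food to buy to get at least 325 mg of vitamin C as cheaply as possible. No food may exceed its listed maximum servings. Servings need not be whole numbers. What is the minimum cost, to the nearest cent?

Cost per mg of vitamin C: bell pepper $0.0037, spinach $0.0355, carrots $0.0444.
Take 2.006 servings of bell pepper: +325.0 mg vitamin C for $1.20 (total $1.20, still need 0.0 mg).
Greedy by cheapest-per-mg is optimal for a single linear constraint, so the minimum cost is $1.20.

$1.20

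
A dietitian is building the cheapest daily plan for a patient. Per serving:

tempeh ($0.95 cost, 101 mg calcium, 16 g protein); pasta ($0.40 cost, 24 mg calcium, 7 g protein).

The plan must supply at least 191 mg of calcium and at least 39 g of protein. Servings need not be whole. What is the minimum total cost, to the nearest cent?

With two linear requirements the optimum uses one or two foods; enumerate the corners.
tempeh only: max(191/101, 39/16) = 2.438 servings → $2.32.
pasta only: max(191/24, 39/7) = 7.958 servings → $3.18.
tempeh + pasta with both tight: 1.241 servings and 2.734 servings → $2.27.
So the least-cost plan costs $2.27.

$2.27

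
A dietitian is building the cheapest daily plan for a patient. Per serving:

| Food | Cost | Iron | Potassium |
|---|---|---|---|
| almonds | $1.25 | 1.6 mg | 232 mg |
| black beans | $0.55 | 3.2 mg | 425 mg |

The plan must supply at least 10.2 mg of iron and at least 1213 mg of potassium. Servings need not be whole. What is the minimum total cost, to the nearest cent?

Check every corner: each single food scaled to meet both minima, and each pair solved so both constraints bind.
almonds only: max(10.2/1.6, 1213/232) = 6.375 servings → $7.97.
black beans only: max(10.2/3.2, 1213/425) = 3.188 servings → $1.75.
almonds + black beans: the both-tight solution has a negative serving — not a feasible corner.
So the least-cost plan costs $1.75.

$1.75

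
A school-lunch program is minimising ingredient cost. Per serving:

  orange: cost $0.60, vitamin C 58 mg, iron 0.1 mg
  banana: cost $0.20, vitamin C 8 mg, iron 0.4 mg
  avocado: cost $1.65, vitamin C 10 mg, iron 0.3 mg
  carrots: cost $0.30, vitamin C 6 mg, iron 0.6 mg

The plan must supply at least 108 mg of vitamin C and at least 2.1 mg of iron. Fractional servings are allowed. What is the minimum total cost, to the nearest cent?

$1.70

Compare the cost at each extreme point of the feasible region.
orange only: max(108/58, 2.1/0.1) = 21 servings → $12.60.
banana only: max(108/8, 2.1/0.4) = 13.5 servings → $2.70.
avocado only: max(108/10, 2.1/0.3) = 10.8 servings → $17.82.
carrots only: max(108/6, 2.1/0.6) = 18 servings → $5.40.
orange + banana with both tight: 1.179 servings and 4.955 servings → $1.70.
orange + avocado with both tight: 0.6951 servings and 6.768 servings → $11.58.
orange + carrots with both tight: 1.526 servings and 3.246 servings → $1.89.
banana + avocado: the both-tight solution has a negative serving — not a feasible corner.
banana + carrots: the both-tight solution has a negative serving — not a feasible corner.
avocado + carrots: intersection lies outside the first quadrant.
Cheapest feasible corner: $1.70.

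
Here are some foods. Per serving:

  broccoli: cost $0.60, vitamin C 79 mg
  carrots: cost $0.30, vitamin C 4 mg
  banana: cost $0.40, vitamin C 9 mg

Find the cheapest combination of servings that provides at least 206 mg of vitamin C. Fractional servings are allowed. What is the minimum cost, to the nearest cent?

Cost per mg of vitamin C: broccoli $0.0076, banana $0.0444, carrots $0.0750.
With no serving limits, use only broccoli: 206 mg / 79 mg = 2.608 servings × $0.60 = $1.56.

$1.56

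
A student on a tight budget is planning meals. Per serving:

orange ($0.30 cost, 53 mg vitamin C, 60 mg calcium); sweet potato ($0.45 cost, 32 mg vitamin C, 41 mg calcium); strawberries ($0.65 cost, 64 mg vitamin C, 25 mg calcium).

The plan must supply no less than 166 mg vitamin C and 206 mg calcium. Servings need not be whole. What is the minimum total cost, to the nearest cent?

$1.03

This is a tiny linear program; its minimum lies at a vertex of the feasible set. List the vertices and price them.
orange only: max(166/53, 206/60) = 3.433 servings → $1.03.
sweet potato only: max(166/32, 206/41) = 5.188 servings → $2.33.
strawberries only: max(166/64, 206/25) = 8.24 servings → $5.36.
orange + sweet potato with both tight: 0.8458 servings and 3.787 servings → $1.96.
orange + strawberries with both targets exact would need a negative amount; discard.
sweet potato + strawberries with both tight: 4.953 servings and 0.1173 servings → $2.31.
Cheapest feasible corner: $1.03.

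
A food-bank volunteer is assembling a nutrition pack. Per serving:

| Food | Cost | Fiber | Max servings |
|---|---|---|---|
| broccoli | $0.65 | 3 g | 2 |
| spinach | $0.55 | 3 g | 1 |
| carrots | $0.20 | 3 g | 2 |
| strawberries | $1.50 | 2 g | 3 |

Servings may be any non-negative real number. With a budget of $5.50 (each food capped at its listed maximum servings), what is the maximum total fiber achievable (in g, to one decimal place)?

19.3 g

Fiber per dollar: carrots 15, spinach 5.455, broccoli 4.615, strawberries 1.333.
Take 2 servings of carrots: spends $0.40, +6.0 g fiber (running total 6.0 g).
Take 1 serving of spinach: spends $0.55, +3.0 g fiber (running total 9.0 g).
Take 2 servings of broccoli: spends $1.30, +6.0 g fiber (running total 15.0 g).
Take 2.167 servings of strawberries: spends $3.25, +4.3 g fiber (running total 19.3 g).
Filling greedily by fiber-per-dollar is optimal for one linear limit, giving 19.3 g.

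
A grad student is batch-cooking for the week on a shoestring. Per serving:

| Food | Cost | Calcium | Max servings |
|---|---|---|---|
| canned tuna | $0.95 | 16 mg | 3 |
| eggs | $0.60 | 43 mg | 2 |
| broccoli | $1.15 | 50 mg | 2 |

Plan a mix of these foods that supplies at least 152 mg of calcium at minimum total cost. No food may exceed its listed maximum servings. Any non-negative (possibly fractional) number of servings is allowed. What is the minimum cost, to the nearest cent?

Cost per mg of calcium: eggs $0.0140, broccoli $0.0230, canned tuna $0.0594.
Take 2 servings of eggs: +86.0 mg calcium for $1.20 (total $1.20, still need 66.0 mg).
Take 1.32 servings of broccoli: +66.0 mg calcium for $1.52 (total $2.72, still need 0.0 mg).
Greedy by cheapest-per-mg is optimal for a single linear constraint, so the minimum cost is $2.72.

$2.72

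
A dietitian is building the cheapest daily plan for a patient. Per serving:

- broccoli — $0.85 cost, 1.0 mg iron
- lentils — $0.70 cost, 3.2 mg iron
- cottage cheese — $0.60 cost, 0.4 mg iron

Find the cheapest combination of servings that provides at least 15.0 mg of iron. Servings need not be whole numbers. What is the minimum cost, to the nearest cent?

Cost per mg of iron: lentils $0.2188, broccoli $0.8500, cottage cheese $1.5000.
With no serving limits, use only lentils: 15.0 mg / 3.2 mg = 4.688 servings × $0.70 = $3.28.

$3.28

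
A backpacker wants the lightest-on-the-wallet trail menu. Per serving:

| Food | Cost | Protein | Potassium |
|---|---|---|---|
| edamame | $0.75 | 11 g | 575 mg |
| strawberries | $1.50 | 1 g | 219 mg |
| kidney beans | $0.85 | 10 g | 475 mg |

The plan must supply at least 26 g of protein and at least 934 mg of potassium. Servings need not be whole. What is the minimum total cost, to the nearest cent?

With two linear requirements the optimum uses one or two foods; enumerate the corners.
edamame only: max(26/11, 934/575) = 2.364 servings → $1.77.
strawberries only: max(26/1, 934/219) = 26 servings → $39.00.
kidney beans only: max(26/10, 934/475) = 2.6 servings → $2.21.
edamame + strawberries: the both-tight solution has a negative serving — not a feasible corner.
edamame + kidney beans with both targets exact would need a negative amount; discard.
strawberries + kidney beans with both targets exact would need a negative amount; discard.
So the least-cost plan costs $1.77.

$1.77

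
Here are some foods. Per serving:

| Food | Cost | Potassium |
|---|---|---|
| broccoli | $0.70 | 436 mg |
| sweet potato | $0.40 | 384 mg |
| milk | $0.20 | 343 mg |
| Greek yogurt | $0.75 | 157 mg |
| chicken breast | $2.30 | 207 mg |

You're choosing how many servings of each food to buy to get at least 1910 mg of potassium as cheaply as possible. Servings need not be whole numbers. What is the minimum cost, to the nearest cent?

$1.11

Cost per mg of potassium: milk $0.0006, sweet potato $0.0010, broccoli $0.0016, Greek yogurt $0.0048, chicken breast $0.0111.
With no serving limits, use only milk: 1910 mg / 343 mg = 5.569 servings × $0.20 = $1.11.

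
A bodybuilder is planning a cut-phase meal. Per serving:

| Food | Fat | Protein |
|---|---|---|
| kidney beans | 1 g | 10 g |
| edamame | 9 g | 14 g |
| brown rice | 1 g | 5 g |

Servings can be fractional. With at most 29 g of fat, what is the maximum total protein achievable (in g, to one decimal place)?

Protein per g fat: kidney beans 10, brown rice 5, edamame 1.556.
With no serving limits, spend the whole fat allowance on kidney beans: 29 g / 1 g × 10 g = 290.0 g.

290.0 g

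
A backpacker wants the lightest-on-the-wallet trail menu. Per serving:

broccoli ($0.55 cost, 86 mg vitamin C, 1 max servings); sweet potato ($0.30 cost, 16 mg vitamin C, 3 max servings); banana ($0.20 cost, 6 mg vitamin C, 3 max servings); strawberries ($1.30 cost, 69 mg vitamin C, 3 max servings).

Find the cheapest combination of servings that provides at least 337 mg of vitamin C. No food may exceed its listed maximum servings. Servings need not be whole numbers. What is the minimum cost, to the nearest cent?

Cost per mg of vitamin C: broccoli $0.0064, sweet potato $0.0187, strawberries $0.0188, banana $0.0333.
Take 1 serving of broccoli: +86.0 mg vitamin C for $0.55 (total $0.55, still need 251.0 mg).
Take 3 servings of sweet potato: +48.0 mg vitamin C for $0.90 (total $1.45, still need 203.0 mg).
Take 2.942 servings of strawberries: +203.0 mg vitamin C for $3.82 (total $5.27, still need 0.0 mg).
Filling from the cheapest source first is optimal under one linear minimum: $5.27.

$5.27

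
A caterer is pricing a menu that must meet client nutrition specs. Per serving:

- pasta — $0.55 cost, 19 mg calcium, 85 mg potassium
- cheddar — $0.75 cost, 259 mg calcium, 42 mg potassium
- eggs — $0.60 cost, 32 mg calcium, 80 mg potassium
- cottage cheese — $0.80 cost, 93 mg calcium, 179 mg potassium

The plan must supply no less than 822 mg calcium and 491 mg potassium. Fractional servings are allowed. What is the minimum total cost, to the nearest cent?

At the optimum either one food covers both requirements or two foods hit both targets exactly; no other combination can be cheaper.
pasta only: max(822/19, 491/85) = 43.26 servings → $23.79.
cheddar only: max(822/259, 491/42) = 11.69 servings → $8.77.
eggs only: max(822/32, 491/80) = 25.69 servings → $15.41.
cottage cheese only: max(822/93, 491/179) = 8.839 servings → $7.07.
pasta + cheddar with both tight: 4.367 servings and 2.853 servings → $4.54.
pasta + eggs: the both-tight solution has a negative serving — not a feasible corner.
pasta + cottage cheese: intersection lies outside the first quadrant.
cheddar + eggs with both tight: 2.583 servings and 4.781 servings → $4.81.
cheddar + cottage cheese with both tight: 2.39 servings and 2.182 servings → $3.54.
eggs + cottage cheese: the both-tight solution has a negative serving — not a feasible corner.
So the least-cost plan costs $3.54.

$3.54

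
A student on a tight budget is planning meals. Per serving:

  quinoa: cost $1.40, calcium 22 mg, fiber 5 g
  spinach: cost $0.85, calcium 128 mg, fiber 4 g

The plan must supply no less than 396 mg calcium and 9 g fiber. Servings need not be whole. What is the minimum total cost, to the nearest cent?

$2.63

quinoa only: max(396/22, 9/5) = 18 servings → $25.20.
spinach only: max(396/128, 9/4) = 3.094 servings → $2.63.
quinoa + spinach: the both-tight solution has a negative serving — not a feasible corner.
So the least-cost plan costs $2.63.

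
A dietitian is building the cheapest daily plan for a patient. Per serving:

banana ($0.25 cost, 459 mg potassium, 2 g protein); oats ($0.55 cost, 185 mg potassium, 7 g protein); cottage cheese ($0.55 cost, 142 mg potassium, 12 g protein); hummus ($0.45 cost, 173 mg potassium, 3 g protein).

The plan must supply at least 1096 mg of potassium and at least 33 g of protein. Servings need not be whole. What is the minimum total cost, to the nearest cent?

This is a tiny linear program; its minimum lies at a vertex of the feasible set. List the vertices and price them.
banana only: max(1096/459, 33/2) = 16.5 servings → $4.12.
oats only: max(1096/185, 33/7) = 5.924 servings → $3.26.
cottage cheese only: max(1096/142, 33/12) = 7.718 servings → $4.25.
hummus only: max(1096/173, 33/3) = 11 servings → $4.95.
banana + oats with both tight: 0.5512 servings and 4.557 servings → $2.64.
banana + cottage cheese with both tight: 1.621 servings and 2.48 servings → $1.77.
banana + hummus: intersection lies outside the first quadrant.
oats + cottage cheese with both targets exact would need a negative amount; discard.
oats + hummus with both tight: 3.691 servings and 2.389 servings → $3.10.
cottage cheese + hummus with both tight: 1.467 servings and 5.131 servings → $3.12.
So the least-cost plan costs $1.77.

$1.77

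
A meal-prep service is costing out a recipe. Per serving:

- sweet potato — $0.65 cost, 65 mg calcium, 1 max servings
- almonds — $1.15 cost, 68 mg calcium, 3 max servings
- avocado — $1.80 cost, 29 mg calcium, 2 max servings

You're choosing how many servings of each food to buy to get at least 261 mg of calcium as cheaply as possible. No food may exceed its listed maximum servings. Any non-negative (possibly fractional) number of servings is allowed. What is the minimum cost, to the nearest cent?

Cost per mg of calcium: sweet potato $0.0100, almonds $0.0169, avocado $0.0621.
Take 1 serving of sweet potato: +65.0 mg calcium for $0.65 (total $0.65, still need 196.0 mg).
Take 2.882 servings of almonds: +196.0 mg calcium for $3.31 (total $3.96, still need 0.0 mg).
Greedy by cheapest-per-mg is optimal for a single linear constraint, so the minimum cost is $3.96.

$3.96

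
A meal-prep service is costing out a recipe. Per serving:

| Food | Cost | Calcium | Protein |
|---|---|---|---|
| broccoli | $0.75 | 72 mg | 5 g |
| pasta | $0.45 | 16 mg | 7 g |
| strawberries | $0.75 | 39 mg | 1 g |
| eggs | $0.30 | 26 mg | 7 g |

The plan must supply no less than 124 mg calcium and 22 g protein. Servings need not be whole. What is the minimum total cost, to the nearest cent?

$1.37

At the optimum either one food covers both requirements or two foods hit both targets exactly; no other combination can be cheaper.
broccoli only: max(124/72, 22/5) = 4.4 servings → $3.30.
pasta only: max(124/16, 22/7) = 7.75 servings → $3.49.
strawberries only: max(124/39, 22/1) = 22 servings → $16.50.
eggs only: max(124/26, 22/7) = 4.769 servings → $1.43.
broccoli + pasta with both tight: 1.217 servings and 2.274 servings → $1.94.
broccoli + strawberries: the both-tight solution has a negative serving — not a feasible corner.
broccoli + eggs with both tight: 0.7914 servings and 2.578 servings → $1.37.
pasta + strawberries with both tight: 2.856 servings and 2.008 servings → $2.79.
pasta + eggs with both targets exact would need a negative amount; discard.
strawberries + eggs with both tight: 1.198 servings and 2.972 servings → $1.79.
Cheapest feasible corner: $1.37.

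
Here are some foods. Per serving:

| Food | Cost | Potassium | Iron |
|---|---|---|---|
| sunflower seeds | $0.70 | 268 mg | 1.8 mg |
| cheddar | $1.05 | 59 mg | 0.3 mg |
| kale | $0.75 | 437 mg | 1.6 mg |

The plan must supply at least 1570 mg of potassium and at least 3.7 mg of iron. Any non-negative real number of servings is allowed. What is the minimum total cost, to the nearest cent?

The cheapest plan sits at a corner of the feasible region — with two constraints it uses at most two foods.
sunflower seeds only: max(1570/268, 3.7/1.8) = 5.858 servings → $4.10.
cheddar only: max(1570/59, 3.7/0.3) = 26.61 servings → $27.94.
kale only: max(1570/437, 3.7/1.6) = 3.593 servings → $2.69.
sunflower seeds + cheddar: intersection lies outside the first quadrant.
sunflower seeds + kale: the both-tight solution has a negative serving — not a feasible corner.
cheddar + kale with both targets exact would need a negative amount; discard.
Cheapest feasible corner: $2.69.

$2.69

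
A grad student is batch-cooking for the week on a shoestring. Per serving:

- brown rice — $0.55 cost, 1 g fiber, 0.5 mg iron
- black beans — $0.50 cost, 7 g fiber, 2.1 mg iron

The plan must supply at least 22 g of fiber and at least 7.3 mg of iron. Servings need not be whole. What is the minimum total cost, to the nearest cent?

Minimising a linear cost over {fiber ≥ 22, iron ≥ 7.3, servings ≥ 0} — the optimum is at a vertex, using one or two foods.
brown rice only: max(22/1, 7.3/0.5) = 22 servings → $12.10.
black beans only: max(22/7, 7.3/2.1) = 3.476 servings → $1.74.
brown rice + black beans with both tight: 3.5 servings and 2.643 servings → $3.25.
The minimum over all feasible corners is $1.74.

$1.74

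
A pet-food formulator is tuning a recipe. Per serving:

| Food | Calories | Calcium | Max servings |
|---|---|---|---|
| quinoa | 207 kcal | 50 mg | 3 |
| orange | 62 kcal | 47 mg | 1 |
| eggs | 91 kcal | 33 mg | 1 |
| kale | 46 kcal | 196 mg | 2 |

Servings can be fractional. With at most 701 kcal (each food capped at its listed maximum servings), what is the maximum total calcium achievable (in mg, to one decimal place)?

582.1 mg

Calcium per kcal: kale 4.261, orange 0.7581, eggs 0.3626, quinoa 0.2415.
Take 2 servings of kale: uses 92 kcal, +392.0 mg calcium (running total 392.0 mg).
Take 1 serving of orange: uses 62 kcal, +47.0 mg calcium (running total 439.0 mg).
Take 1 serving of eggs: uses 91 kcal, +33.0 mg calcium (running total 472.0 mg).
Take 2.203 servings of quinoa: uses 456 kcal, +110.1 mg calcium (running total 582.1 mg).
Filling greedily by calcium-per-kcal is optimal for one linear limit, giving 582.1 mg.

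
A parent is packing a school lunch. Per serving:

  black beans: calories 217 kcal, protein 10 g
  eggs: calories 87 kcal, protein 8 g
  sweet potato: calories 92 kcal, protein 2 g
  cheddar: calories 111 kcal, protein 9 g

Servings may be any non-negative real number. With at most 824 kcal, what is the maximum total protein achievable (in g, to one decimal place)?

Protein per kcal: eggs 0.09195, cheddar 0.08108, black beans 0.04608, sweet potato 0.02174.
With no serving limits, spend the whole calories allowance on eggs: 824 kcal / 87 kcal × 8 g = 75.8 g.

75.8 g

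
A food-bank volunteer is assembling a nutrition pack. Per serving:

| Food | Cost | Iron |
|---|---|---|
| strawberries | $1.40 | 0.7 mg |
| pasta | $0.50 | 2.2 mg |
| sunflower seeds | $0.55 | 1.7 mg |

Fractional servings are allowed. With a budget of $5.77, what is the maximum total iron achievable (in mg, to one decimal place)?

25.4 mg

Iron per dollar: pasta 4.4, sunflower seeds 3.091, strawberries 0.5.
With no serving limits, spend the whole cost allowance on pasta: $5.77 / $0.50 × 2.2 mg = 25.4 mg.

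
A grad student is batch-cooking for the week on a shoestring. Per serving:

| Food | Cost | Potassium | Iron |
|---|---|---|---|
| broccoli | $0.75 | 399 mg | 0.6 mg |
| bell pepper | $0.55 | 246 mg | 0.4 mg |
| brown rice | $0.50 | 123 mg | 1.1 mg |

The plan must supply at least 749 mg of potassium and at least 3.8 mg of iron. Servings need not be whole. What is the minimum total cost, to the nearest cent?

An LP optimum is at a vertex; with two nutrient constraints at most two foods are used. Check each candidate.
broccoli only: max(749/399, 3.8/0.6) = 6.333 servings → $4.75.
bell pepper only: max(749/246, 3.8/0.4) = 9.5 servings → $5.22.
brown rice only: max(749/123, 3.8/1.1) = 6.089 servings → $3.04.
broccoli + bell pepper: intersection lies outside the first quadrant.
broccoli + brown rice with both tight: 0.9764 servings and 2.922 servings → $2.19.
bell pepper + brown rice with both tight: 1.61 servings and 2.869 servings → $2.32.
Cheapest feasible corner: $2.19.

$2.19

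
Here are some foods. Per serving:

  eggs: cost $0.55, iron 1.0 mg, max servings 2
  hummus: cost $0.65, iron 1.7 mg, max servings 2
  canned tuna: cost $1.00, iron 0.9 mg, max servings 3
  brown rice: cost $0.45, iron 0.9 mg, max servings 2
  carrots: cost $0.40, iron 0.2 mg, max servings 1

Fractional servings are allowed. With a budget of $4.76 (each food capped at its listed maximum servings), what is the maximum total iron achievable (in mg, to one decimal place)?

Iron per dollar: hummus 2.615, brown rice 2, eggs 1.818, canned tuna 0.9, carrots 0.5.
Take 2 servings of hummus: spends $1.30, +3.4 mg iron (running total 3.4 mg).
Take 2 servings of brown rice: spends $0.90, +1.8 mg iron (running total 5.2 mg).
Take 2 servings of eggs: spends $1.10, +2.0 mg iron (running total 7.2 mg).
Take 1.46 servings of canned tuna: spends $1.46, +1.3 mg iron (running total 8.5 mg).
Greedy by best ratio exhausts the cost allowance optimally: 8.5 mg.

8.5 mg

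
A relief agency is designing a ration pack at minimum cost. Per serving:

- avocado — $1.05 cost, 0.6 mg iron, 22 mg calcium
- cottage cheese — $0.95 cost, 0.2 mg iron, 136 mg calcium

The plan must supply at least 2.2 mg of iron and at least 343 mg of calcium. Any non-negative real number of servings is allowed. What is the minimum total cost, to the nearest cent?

$5.07

Compare the cost at each extreme point of the feasible region.
avocado only: max(2.2/0.6, 343/22) = 15.59 servings → $16.37.
cottage cheese only: max(2.2/0.2, 343/136) = 11 servings → $10.45.
avocado + cottage cheese with both tight: 2.987 servings and 2.039 servings → $5.07.
So the least-cost plan costs $5.07.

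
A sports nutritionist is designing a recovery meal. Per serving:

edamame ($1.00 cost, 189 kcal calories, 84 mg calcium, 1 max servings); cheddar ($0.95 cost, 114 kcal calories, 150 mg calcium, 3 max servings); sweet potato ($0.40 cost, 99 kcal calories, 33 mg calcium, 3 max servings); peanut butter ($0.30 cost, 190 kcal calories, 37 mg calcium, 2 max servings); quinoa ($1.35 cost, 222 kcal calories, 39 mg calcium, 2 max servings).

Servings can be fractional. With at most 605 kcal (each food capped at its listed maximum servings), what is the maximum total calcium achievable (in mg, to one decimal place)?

Calcium per kcal: cheddar 1.316, edamame 0.4444, sweet potato 0.3333, peanut butter 0.1947, quinoa 0.1757.
Take 3 servings of cheddar: uses 342 kcal, +450.0 mg calcium (running total 450.0 mg).
Take 1 serving of edamame: uses 189 kcal, +84.0 mg calcium (running total 534.0 mg).
Take 0.7475 servings of sweet potato: uses 74 kcal, +24.7 mg calcium (running total 558.7 mg).
Greedy by best ratio exhausts the calories allowance optimally: 558.7 mg.

558.7 mg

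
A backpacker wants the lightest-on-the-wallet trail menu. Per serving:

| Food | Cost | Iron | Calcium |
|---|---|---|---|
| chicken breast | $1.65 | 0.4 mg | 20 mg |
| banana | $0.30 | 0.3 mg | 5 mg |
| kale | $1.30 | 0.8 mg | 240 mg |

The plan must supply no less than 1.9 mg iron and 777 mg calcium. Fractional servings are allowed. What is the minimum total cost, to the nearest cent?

An LP optimum is at a vertex; with two nutrient constraints at most two foods are used. Check each candidate.
chicken breast only: max(1.9/0.4, 777/20) = 38.85 servings → $64.10.
banana only: max(1.9/0.3, 777/5) = 155.4 servings → $46.62.
kale only: max(1.9/0.8, 777/240) = 3.237 servings → $4.21.
chicken breast + banana: the both-tight solution has a negative serving — not a feasible corner.
chicken breast + kale: the both-tight solution has a negative serving — not a feasible corner.
banana + kale with both targets exact would need a negative amount; discard.
The minimum over all feasible corners is $4.21.

$4.21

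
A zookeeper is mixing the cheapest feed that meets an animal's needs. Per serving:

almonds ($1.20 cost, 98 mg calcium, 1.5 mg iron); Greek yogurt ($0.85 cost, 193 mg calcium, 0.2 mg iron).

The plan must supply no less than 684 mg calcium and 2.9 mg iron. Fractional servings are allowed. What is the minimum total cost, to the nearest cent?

almonds only: max(684/98, 2.9/1.5) = 6.98 servings → $8.38.
Greek yogurt only: max(684/193, 2.9/0.2) = 14.5 servings → $12.32.
almonds + Greek yogurt with both tight: 1.567 servings and 2.748 servings → $4.22.
So the least-cost plan costs $4.22.

$4.22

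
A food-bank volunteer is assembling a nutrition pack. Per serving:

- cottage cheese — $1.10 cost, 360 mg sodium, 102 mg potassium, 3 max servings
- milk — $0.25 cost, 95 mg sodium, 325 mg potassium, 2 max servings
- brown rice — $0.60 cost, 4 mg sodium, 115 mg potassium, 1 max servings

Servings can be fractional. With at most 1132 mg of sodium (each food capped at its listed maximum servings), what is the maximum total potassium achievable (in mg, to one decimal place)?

1030.8 mg

Potassium per mg sodium: brown rice 28.75, milk 3.421, cottage cheese 0.2833.
Take 1 serving of brown rice: uses 4 mg sodium, +115.0 mg potassium (running total 115.0 mg).
Take 2 servings of milk: uses 190 mg sodium, +650.0 mg potassium (running total 765.0 mg).
Take 2.606 servings of cottage cheese: uses 938 mg sodium, +265.8 mg potassium (running total 1030.8 mg).
Filling greedily by potassium-per-mg sodium is optimal for one linear limit, giving 1030.8 mg.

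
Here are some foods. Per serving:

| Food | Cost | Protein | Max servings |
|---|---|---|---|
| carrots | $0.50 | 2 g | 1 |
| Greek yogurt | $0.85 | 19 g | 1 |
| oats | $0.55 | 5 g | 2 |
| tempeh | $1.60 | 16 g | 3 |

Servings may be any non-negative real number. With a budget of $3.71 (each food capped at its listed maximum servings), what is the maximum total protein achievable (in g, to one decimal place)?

47.6 g

Protein per dollar: Greek yogurt 22.35, tempeh 10, oats 9.091, carrots 4.
Take 1 serving of Greek yogurt: spends $0.85, +19.0 g protein (running total 19.0 g).
Take 1.788 servings of tempeh: spends $2.86, +28.6 g protein (running total 47.6 g).
Filling greedily by protein-per-dollar is optimal for one linear limit, giving 47.6 g.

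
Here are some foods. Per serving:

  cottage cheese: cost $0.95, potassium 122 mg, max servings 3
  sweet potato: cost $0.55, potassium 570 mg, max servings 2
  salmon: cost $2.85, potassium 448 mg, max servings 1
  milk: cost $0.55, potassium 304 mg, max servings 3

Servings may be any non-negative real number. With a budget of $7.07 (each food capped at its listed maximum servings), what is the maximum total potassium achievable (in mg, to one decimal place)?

2688.8 mg

Potassium per dollar: sweet potato 1036, milk 552.7, salmon 157.2, cottage cheese 128.4.
Take 2 servings of sweet potato: spends $1.10, +1140.0 mg potassium (running total 1140.0 mg).
Take 3 servings of milk: spends $1.65, +912.0 mg potassium (running total 2052.0 mg).
Take 1 serving of salmon: spends $2.85, +448.0 mg potassium (running total 2500.0 mg).
Take 1.547 servings of cottage cheese: spends $1.47, +188.8 mg potassium (running total 2688.8 mg).
Greedy by best ratio exhausts the cost allowance optimally: 2688.8 mg.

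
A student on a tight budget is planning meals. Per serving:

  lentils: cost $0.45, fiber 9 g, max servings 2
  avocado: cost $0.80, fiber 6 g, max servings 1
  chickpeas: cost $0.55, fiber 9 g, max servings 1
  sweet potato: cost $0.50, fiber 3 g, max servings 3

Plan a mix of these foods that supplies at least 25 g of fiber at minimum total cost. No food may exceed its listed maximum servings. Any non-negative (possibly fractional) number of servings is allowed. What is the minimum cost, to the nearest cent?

$1.33

Cost per g of fiber: lentils $0.0500, chickpeas $0.0611, avocado $0.1333, sweet potato $0.1667.
Take 2 servings of lentils: +18.0 g fiber for $0.90 (total $0.90, still need 7.0 g).
Take 0.7778 servings of chickpeas: +7.0 g fiber for $0.43 (total $1.33, still need 0.0 g).
Greedy by cheapest-per-g is optimal for a single linear constraint, so the minimum cost is $1.33.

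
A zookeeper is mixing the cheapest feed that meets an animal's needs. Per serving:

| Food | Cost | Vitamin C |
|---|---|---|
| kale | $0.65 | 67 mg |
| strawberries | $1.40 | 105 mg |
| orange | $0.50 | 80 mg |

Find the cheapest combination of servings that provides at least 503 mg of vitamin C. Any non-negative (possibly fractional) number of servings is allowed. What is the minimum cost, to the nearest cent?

$3.14

Cost per mg of vitamin C: orange $0.0063, kale $0.0097, strawberries $0.0133.
With no serving limits, use only orange: 503 mg / 80 mg = 6.287 servings × $0.50 = $3.14.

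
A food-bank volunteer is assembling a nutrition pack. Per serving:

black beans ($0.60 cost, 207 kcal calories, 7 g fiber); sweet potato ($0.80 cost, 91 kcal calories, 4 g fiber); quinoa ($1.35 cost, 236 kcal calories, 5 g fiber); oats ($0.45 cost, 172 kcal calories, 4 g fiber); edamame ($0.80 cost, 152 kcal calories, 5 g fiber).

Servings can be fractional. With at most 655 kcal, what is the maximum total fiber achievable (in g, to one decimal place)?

28.8 g

Fiber per kcal: sweet potato 0.04396, black beans 0.03382, edamame 0.03289, oats 0.02326, quinoa 0.02119.
With no serving limits, spend the whole calories allowance on sweet potato: 655 kcal / 91 kcal × 4 g = 28.8 g.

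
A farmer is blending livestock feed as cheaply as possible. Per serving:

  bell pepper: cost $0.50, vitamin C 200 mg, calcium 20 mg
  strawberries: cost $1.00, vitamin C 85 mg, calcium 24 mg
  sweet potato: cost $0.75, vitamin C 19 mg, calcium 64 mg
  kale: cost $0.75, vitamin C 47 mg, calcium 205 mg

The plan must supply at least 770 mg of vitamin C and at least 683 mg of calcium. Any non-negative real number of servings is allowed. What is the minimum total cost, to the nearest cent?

Check every corner: each single food scaled to meet both minima, and each pair solved so both constraints bind.
bell pepper only: max(770/200, 683/20) = 34.15 servings → $17.07.
strawberries only: max(770/85, 683/24) = 28.46 servings → $28.46.
sweet potato only: max(770/19, 683/64) = 40.53 servings → $30.39.
kale only: max(770/47, 683/205) = 16.38 servings → $12.29.
bell pepper + strawberries: the both-tight solution has a negative serving — not a feasible corner.
bell pepper + sweet potato with both tight: 2.923 servings and 9.758 servings → $8.78.
bell pepper + kale with both tight: 3.139 servings and 3.025 servings → $3.84.
strawberries + sweet potato with both tight: 7.284 servings and 7.94 servings → $13.24.
strawberries + kale with both tight: 7.716 servings and 2.428 servings → $9.54.
sweet potato + kale: intersection lies outside the first quadrant.
The minimum over all feasible corners is $3.84.

$3.84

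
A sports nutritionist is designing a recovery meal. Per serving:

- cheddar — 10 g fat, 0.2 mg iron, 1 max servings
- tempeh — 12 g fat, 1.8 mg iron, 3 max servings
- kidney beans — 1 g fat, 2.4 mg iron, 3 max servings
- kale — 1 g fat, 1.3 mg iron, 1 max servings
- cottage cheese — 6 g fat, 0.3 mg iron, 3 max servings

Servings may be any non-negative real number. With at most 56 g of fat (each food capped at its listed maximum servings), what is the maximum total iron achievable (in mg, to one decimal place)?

Iron per g fat: kidney beans 2.4, kale 1.3, tempeh 0.15, cottage cheese 0.05, cheddar 0.02.
Take 3 servings of kidney beans: uses 3 g fat, +7.2 mg iron (running total 7.2 mg).
Take 1 serving of kale: uses 1 g fat, +1.3 mg iron (running total 8.5 mg).
Take 3 servings of tempeh: uses 36 g fat, +5.4 mg iron (running total 13.9 mg).
Take 2.667 servings of cottage cheese: uses 16 g fat, +0.8 mg iron (running total 14.7 mg).
Greedy by best ratio exhausts the fat allowance optimally: 14.7 mg.

14.7 mg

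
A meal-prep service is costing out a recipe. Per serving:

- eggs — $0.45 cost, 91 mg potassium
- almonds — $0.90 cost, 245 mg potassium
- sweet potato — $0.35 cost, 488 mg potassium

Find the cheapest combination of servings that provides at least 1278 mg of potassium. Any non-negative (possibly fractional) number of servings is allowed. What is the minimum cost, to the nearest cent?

Cost per mg of potassium: sweet potato $0.0007, almonds $0.0037, eggs $0.0049.
With no serving limits, use only sweet potato: 1278 mg / 488 mg = 2.619 servings × $0.35 = $0.92.

$0.92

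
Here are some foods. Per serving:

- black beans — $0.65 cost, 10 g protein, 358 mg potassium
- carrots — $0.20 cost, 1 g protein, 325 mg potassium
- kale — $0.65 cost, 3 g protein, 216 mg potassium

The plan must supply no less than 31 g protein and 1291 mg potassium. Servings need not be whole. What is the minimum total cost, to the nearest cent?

Compare the cost at each extreme point of the feasible region.
black beans only: max(31/10, 1291/358) = 3.606 servings → $2.34.
carrots only: max(31/1, 1291/325) = 31 servings → $6.20.
kale only: max(31/3, 1291/216) = 10.33 servings → $6.72.
black beans + carrots with both tight: 3.037 servings and 0.6266 servings → $2.10.
black beans + kale with both tight: 2.599 servings and 1.669 servings → $2.77.
carrots + kale with both targets exact would need a negative amount; discard.
The minimum over all feasible corners is $2.10.

$2.10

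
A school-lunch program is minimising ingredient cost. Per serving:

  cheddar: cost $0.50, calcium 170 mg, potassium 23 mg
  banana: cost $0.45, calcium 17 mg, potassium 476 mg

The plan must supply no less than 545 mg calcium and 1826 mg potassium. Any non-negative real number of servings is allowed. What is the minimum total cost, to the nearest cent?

A basic optimal solution has at most two foods positive. Try each food alone and each pair with both targets met exactly.
cheddar only: max(545/170, 1826/23) = 79.39 servings → $39.70.
banana only: max(545/17, 1826/476) = 32.06 servings → $14.43.
cheddar + banana with both tight: 2.836 servings and 3.699 servings → $3.08.
Cheapest feasible corner: $3.08.

$3.08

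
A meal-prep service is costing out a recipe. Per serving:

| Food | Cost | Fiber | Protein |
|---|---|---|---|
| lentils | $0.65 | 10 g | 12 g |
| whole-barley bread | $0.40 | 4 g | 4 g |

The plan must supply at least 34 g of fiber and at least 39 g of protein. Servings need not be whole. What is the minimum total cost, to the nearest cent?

A basic optimal solution has at most two foods positive. Try each food alone and each pair with both targets met exactly.
lentils only: max(34/10, 39/12) = 3.4 servings → $2.21.
whole-barley bread only: max(34/4, 39/4) = 9.75 servings → $3.90.
lentils + whole-barley bread with both tight: 2.5 servings and 2.25 servings → $2.52.
So the least-cost plan costs $2.21.

$2.21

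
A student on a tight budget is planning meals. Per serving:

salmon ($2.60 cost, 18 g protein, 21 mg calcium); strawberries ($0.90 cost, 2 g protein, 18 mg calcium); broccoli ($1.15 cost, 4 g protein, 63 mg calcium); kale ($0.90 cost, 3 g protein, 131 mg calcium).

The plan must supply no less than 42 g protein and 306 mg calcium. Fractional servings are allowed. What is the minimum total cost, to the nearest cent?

A basic optimal solution has at most two foods positive. Try each food alone and each pair with both targets met exactly.
salmon only: max(42/18, 306/21) = 14.57 servings → $37.89.
strawberries only: max(42/2, 306/18) = 21 servings → $18.90.
broccoli only: max(42/4, 306/63) = 10.5 servings → $12.07.
kale only: max(42/3, 306/131) = 14 servings → $12.60.
salmon + strawberries with both tight: 0.5106 servings and 16.4 servings → $16.09.
salmon + broccoli with both tight: 1.354 servings and 4.406 servings → $8.59.
salmon + kale with both tight: 1.997 servings and 2.016 servings → $7.01.
strawberries + broccoli: the both-tight solution has a negative serving — not a feasible corner.
strawberries + kale: the both-tight solution has a negative serving — not a feasible corner.
broccoli + kale: intersection lies outside the first quadrant.
Cheapest feasible corner: $7.01.

$7.01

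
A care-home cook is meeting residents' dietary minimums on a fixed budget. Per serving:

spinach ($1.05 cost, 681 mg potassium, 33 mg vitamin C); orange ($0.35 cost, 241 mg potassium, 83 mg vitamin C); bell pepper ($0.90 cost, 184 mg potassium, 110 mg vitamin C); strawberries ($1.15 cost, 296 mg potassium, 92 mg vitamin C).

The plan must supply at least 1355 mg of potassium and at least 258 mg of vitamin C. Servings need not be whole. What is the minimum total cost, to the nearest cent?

Check every corner: each single food scaled to meet both minima, and each pair solved so both constraints bind.
spinach only: max(1355/681, 258/33) = 7.818 servings → $8.21.
orange only: max(1355/241, 258/83) = 5.622 servings → $1.97.
bell pepper only: max(1355/184, 258/110) = 7.364 servings → $6.63.
strawberries only: max(1355/296, 258/92) = 4.578 servings → $5.26.
spinach + orange with both tight: 1.035 servings and 2.697 servings → $2.03.
spinach + bell pepper with both tight: 1.476 servings and 1.903 servings → $3.26.
spinach + strawberries with both tight: 0.9132 servings and 2.477 servings → $3.81.
orange + bell pepper with both targets exact would need a negative amount; discard.
orange + strawberries with both targets exact would need a negative amount; discard.
bell pepper + strawberries: intersection lies outside the first quadrant.
Cheapest feasible corner: $1.97.

$1.97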